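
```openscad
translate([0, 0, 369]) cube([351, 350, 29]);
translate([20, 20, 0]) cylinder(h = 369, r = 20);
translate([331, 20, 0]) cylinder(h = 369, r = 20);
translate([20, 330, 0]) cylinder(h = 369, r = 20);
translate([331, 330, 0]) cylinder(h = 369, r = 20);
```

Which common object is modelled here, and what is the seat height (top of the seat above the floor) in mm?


A stool. The seat height is 398 mm.

A 351×350×29 slab at z = 369 on four corner cylinders — a stool. The seat top is 369 + 29 = 398 mm.


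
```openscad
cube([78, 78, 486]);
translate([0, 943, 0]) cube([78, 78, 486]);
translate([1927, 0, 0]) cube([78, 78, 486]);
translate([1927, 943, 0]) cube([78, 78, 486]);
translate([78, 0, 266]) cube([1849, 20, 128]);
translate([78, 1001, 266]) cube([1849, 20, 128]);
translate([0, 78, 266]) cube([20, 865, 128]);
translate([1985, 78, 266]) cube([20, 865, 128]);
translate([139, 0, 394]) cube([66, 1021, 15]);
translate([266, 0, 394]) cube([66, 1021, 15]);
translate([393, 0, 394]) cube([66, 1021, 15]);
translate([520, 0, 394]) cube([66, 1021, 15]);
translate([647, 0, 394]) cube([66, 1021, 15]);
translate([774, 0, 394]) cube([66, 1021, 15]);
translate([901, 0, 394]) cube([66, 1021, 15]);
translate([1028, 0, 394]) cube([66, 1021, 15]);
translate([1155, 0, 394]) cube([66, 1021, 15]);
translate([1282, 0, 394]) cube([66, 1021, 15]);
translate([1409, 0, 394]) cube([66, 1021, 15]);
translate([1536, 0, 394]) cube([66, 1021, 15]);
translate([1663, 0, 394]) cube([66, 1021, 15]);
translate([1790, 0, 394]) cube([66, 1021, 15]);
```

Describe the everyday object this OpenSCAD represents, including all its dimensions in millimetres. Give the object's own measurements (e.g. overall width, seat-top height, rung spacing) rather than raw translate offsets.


A bed frame 2005 mm long (x) by 1021 mm wide (y). Four 78×78 mm corner posts, 486 mm tall, at the corners of the footprint. Four rails of 20 mm thickness and 128 mm height run between adjacent posts with their undersides at z = 266 mm, their outer faces flush with the outside of the frame (the two x-running rails run between the posts' inner faces; the two y-running rails run between the posts' inner faces). 14 slats, each 66 mm wide (x) and 15 mm thick, lie across the top of the two x-running rails, running the full 1021 mm width of the frame in y; along x they sit between the end posts with a 61 mm gap after the −x posts and between neighbouring slats, leaving 71 mm before the +x posts.


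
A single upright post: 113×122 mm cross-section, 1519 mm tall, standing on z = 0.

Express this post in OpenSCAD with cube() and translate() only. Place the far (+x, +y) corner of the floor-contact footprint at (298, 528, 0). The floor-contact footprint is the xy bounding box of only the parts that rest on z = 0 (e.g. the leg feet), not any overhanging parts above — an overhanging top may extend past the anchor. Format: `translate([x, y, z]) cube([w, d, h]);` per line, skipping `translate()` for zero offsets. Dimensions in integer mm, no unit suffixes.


translate([185, 406, 0]) cube([113, 122, 1519]);


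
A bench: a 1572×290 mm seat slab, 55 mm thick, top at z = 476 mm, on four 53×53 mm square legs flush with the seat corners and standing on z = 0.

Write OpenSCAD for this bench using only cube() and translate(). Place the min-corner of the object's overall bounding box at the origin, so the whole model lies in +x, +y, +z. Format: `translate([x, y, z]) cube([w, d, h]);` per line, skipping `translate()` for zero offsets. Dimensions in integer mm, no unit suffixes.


translate([0, 0, 421]) cube([1572, 290, 55]);
cube([53, 53, 421]);
translate([0, 237, 0]) cube([53, 53, 421]);
translate([1519, 0, 0]) cube([53, 53, 421]);
translate([1519, 237, 0]) cube([53, 53, 421]);


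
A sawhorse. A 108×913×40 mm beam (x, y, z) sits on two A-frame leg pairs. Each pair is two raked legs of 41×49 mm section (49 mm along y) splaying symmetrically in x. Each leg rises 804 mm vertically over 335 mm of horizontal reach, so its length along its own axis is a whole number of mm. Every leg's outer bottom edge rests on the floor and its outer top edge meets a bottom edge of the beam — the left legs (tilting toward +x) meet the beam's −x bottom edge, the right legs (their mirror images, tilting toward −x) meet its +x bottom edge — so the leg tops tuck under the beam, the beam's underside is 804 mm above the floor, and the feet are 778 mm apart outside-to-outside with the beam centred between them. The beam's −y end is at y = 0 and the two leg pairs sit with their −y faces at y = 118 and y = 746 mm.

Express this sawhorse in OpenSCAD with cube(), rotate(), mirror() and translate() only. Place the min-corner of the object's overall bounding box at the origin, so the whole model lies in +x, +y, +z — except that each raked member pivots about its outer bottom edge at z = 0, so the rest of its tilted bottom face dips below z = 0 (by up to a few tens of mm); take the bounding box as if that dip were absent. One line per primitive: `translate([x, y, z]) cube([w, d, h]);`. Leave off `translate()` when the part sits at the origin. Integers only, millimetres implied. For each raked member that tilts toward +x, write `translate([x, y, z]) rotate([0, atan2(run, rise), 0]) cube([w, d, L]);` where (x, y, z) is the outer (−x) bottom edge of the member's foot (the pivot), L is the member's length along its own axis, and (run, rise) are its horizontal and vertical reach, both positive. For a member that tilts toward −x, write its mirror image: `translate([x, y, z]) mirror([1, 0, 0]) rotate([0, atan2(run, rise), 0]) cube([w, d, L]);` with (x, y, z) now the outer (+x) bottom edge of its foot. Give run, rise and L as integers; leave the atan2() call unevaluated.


translate([335, 0, 804]) cube([108, 913, 40]);
translate([0, 118, 0]) rotate([0, atan2(335, 804), 0]) cube([41, 49, 871]);
translate([778, 118, 0]) mirror([1, 0, 0]) rotate([0, atan2(335, 804), 0]) cube([41, 49, 871]);
translate([0, 746, 0]) rotate([0, atan2(335, 804), 0]) cube([41, 49, 871]);
translate([778, 746, 0]) mirror([1, 0, 0]) rotate([0, atan2(335, 804), 0]) cube([41, 49, 871]);


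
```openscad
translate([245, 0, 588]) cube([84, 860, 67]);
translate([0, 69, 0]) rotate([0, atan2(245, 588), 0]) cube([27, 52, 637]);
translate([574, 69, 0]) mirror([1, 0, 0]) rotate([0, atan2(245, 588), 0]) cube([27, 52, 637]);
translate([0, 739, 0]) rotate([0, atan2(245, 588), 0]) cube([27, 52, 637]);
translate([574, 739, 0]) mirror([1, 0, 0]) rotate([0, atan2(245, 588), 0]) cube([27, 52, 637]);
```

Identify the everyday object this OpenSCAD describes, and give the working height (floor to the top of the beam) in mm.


A sawhorse. The overall height is 655 mm.

A beam across two mirrored pairs of raked legs — a sawhorse. The beam's underside is at z = 588 (matching the legs' vertical rise in atan2(245, 588)) and the beam is 67 mm tall, so its top is at 588 + 67 = 655 mm. The raked legs top out at the beam's underside, so that is the highest point.


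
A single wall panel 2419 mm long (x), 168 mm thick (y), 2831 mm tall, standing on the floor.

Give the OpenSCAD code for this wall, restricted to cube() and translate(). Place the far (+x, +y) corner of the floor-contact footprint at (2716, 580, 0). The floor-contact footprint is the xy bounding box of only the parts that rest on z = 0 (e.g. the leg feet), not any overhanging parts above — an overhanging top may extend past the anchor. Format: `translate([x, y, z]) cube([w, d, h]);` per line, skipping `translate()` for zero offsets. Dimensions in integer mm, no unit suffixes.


translate([297, 412, 0]) cube([2419, 168, 2831]);


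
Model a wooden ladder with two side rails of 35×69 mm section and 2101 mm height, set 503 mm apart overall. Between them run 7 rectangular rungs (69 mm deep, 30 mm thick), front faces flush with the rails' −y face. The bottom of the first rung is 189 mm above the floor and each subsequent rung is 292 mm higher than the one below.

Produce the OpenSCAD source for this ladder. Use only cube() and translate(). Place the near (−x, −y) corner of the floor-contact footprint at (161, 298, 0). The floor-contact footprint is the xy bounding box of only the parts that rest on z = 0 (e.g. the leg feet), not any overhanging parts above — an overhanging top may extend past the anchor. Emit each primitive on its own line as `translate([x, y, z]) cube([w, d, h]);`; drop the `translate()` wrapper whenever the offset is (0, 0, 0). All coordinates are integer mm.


translate([161, 298, 0]) cube([35, 69, 2101]);
translate([629, 298, 0]) cube([35, 69, 2101]);
translate([196, 298, 189]) cube([433, 69, 30]);
translate([196, 298, 481]) cube([433, 69, 30]);
translate([196, 298, 773]) cube([433, 69, 30]);
translate([196, 298, 1065]) cube([433, 69, 30]);
translate([196, 298, 1357]) cube([433, 69, 30]);
translate([196, 298, 1649]) cube([433, 69, 30]);
translate([196, 298, 1941]) cube([433, 69, 30]);


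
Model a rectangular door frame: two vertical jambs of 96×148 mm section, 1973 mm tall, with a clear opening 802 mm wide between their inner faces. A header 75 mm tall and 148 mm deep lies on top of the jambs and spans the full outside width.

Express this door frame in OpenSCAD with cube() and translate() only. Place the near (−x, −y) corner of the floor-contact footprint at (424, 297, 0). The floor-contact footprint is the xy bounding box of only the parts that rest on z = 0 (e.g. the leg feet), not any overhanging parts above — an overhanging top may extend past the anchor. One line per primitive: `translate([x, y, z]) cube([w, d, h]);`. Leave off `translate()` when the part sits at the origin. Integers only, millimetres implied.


translate([424, 297, 0]) cube([96, 148, 1973]);
translate([1322, 297, 0]) cube([96, 148, 1973]);
translate([424, 297, 1973]) cube([994, 148, 75]);


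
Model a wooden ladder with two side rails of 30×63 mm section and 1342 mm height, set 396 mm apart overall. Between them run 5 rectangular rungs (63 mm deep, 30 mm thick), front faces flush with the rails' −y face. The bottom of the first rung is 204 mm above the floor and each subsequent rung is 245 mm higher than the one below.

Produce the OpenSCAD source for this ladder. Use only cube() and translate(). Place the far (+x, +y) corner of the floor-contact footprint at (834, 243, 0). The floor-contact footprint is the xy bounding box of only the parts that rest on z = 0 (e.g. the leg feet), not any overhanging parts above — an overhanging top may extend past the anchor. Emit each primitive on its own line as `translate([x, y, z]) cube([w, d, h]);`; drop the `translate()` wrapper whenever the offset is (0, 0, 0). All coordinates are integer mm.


translate([438, 180, 0]) cube([30, 63, 1342]);
translate([804, 180, 0]) cube([30, 63, 1342]);
translate([468, 180, 204]) cube([336, 63, 30]);
translate([468, 180, 449]) cube([336, 63, 30]);
translate([468, 180, 694]) cube([336, 63, 30]);
translate([468, 180, 939]) cube([336, 63, 30]);
translate([468, 180, 1184]) cube([336, 63, 30]);


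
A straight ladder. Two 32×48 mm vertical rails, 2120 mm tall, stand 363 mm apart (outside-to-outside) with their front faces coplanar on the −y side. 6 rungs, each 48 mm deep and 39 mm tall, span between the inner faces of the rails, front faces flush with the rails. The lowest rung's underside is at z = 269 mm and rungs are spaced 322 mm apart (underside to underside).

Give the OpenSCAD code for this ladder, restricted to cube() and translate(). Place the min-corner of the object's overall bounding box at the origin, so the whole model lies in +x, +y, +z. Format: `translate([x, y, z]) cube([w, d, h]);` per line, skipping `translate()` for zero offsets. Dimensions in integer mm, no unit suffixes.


cube([32, 48, 2120]);
translate([331, 0, 0]) cube([32, 48, 2120]);
translate([32, 0, 269]) cube([299, 48, 39]);
translate([32, 0, 591]) cube([299, 48, 39]);
translate([32, 0, 913]) cube([299, 48, 39]);
translate([32, 0, 1235]) cube([299, 48, 39]);
translate([32, 0, 1557]) cube([299, 48, 39]);
translate([32, 0, 1879]) cube([299, 48, 39]);


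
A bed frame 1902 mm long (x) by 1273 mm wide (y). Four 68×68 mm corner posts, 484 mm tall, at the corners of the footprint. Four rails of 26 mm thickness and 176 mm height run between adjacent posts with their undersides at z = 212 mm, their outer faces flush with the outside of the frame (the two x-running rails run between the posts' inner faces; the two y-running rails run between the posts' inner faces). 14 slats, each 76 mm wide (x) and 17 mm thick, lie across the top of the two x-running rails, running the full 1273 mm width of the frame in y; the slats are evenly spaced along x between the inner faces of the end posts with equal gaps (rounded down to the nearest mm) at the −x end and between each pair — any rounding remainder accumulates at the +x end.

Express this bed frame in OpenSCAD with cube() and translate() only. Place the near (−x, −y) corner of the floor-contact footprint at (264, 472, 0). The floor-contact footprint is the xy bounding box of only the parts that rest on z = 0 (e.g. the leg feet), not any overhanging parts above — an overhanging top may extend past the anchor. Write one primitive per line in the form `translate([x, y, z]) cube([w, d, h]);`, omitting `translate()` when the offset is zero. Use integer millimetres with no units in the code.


translate([264, 472, 0]) cube([68, 68, 484]);
translate([264, 1677, 0]) cube([68, 68, 484]);
translate([2098, 472, 0]) cube([68, 68, 484]);
translate([2098, 1677, 0]) cube([68, 68, 484]);
translate([332, 472, 212]) cube([1766, 26, 176]);
translate([332, 1719, 212]) cube([1766, 26, 176]);
translate([264, 540, 212]) cube([26, 1137, 176]);
translate([2140, 540, 212]) cube([26, 1137, 176]);
translate([378, 472, 388]) cube([76, 1273, 17]);
translate([500, 472, 388]) cube([76, 1273, 17]);
translate([622, 472, 388]) cube([76, 1273, 17]);
translate([744, 472, 388]) cube([76, 1273, 17]);
translate([866, 472, 388]) cube([76, 1273, 17]);
translate([988, 472, 388]) cube([76, 1273, 17]);
translate([1110, 472, 388]) cube([76, 1273, 17]);
translate([1232, 472, 388]) cube([76, 1273, 17]);
translate([1354, 472, 388]) cube([76, 1273, 17]);
translate([1476, 472, 388]) cube([76, 1273, 17]);
translate([1598, 472, 388]) cube([76, 1273, 17]);
translate([1720, 472, 388]) cube([76, 1273, 17]);
translate([1842, 472, 388]) cube([76, 1273, 17]);
translate([1964, 472, 388]) cube([76, 1273, 17]);


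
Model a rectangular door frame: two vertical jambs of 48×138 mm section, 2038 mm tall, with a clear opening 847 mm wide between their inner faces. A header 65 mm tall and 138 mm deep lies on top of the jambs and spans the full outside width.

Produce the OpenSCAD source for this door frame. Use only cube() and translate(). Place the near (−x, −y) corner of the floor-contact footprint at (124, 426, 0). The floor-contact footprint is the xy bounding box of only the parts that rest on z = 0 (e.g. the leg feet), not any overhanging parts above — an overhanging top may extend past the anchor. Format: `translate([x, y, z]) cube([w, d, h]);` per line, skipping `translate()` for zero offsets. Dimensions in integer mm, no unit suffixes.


translate([124, 426, 0]) cube([48, 138, 2038]);
translate([1019, 426, 0]) cube([48, 138, 2038]);
translate([124, 426, 2038]) cube([943, 138, 65]);


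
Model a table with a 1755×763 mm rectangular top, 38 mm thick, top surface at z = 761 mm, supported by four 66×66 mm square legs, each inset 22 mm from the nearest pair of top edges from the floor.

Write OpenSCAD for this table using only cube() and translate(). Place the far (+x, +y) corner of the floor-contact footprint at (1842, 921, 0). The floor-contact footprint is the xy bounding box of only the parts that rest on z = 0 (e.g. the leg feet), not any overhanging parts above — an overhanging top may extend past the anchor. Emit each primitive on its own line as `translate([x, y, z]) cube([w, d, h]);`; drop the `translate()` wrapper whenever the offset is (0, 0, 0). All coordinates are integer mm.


translate([109, 180, 723]) cube([1755, 763, 38]);
translate([131, 202, 0]) cube([66, 66, 723]);
translate([1776, 202, 0]) cube([66, 66, 723]);
translate([131, 855, 0]) cube([66, 66, 723]);
translate([1776, 855, 0]) cube([66, 66, 723]);


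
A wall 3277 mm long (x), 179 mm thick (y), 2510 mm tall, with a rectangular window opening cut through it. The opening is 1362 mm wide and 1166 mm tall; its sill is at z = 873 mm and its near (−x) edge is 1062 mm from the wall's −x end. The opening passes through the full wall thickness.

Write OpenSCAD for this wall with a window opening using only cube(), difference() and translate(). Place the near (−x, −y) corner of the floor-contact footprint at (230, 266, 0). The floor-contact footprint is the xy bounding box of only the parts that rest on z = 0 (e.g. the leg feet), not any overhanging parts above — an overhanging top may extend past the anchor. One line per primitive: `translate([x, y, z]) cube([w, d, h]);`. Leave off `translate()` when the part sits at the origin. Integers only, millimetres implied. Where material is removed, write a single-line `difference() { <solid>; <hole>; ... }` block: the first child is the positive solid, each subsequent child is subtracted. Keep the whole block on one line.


difference() { translate([230, 266, 0]) cube([3277, 179, 2510]); translate([1292, 266, 873]) cube([1362, 179, 1166]); }


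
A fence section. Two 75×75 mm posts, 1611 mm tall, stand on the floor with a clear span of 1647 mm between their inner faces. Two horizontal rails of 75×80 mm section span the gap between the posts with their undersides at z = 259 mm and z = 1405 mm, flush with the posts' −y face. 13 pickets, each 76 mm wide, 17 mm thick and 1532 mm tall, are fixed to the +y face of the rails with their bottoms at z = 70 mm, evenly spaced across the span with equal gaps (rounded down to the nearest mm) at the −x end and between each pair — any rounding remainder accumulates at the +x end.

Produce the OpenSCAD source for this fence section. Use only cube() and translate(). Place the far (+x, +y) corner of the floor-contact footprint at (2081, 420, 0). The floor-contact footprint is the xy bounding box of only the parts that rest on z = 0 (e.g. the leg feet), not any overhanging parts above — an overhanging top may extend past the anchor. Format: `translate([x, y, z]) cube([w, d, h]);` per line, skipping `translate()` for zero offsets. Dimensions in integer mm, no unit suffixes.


translate([284, 345, 0]) cube([75, 75, 1611]);
translate([2006, 345, 0]) cube([75, 75, 1611]);
translate([359, 345, 259]) cube([1647, 75, 80]);
translate([359, 345, 1405]) cube([1647, 75, 80]);
translate([406, 420, 70]) cube([76, 17, 1532]);
translate([529, 420, 70]) cube([76, 17, 1532]);
translate([652, 420, 70]) cube([76, 17, 1532]);
translate([775, 420, 70]) cube([76, 17, 1532]);
translate([898, 420, 70]) cube([76, 17, 1532]);
translate([1021, 420, 70]) cube([76, 17, 1532]);
translate([1144, 420, 70]) cube([76, 17, 1532]);
translate([1267, 420, 70]) cube([76, 17, 1532]);
translate([1390, 420, 70]) cube([76, 17, 1532]);
translate([1513, 420, 70]) cube([76, 17, 1532]);
translate([1636, 420, 70]) cube([76, 17, 1532]);
translate([1759, 420, 70]) cube([76, 17, 1532]);
translate([1882, 420, 70]) cube([76, 17, 1532]);


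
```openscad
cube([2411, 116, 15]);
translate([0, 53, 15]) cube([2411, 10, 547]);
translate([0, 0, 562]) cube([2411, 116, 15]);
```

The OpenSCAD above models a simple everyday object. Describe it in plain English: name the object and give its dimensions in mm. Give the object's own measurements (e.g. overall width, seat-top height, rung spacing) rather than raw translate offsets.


An I-beam lying along x, 2411 mm long. Overall section height 577 mm. Two flanges 116 mm wide (y) and 15 mm thick, one on the floor and one at the top; a web 10 mm thick runs between them, centred on the flange width.


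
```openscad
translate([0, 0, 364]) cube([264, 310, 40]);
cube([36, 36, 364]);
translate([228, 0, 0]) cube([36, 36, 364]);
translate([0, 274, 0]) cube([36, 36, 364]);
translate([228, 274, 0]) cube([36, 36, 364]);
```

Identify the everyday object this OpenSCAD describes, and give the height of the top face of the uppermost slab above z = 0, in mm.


A stool. The seat height is 404 mm.

A 264×310×40 slab at z = 364 on four corner posts — a stool. The seat top is 364 + 40 = 404 mm.


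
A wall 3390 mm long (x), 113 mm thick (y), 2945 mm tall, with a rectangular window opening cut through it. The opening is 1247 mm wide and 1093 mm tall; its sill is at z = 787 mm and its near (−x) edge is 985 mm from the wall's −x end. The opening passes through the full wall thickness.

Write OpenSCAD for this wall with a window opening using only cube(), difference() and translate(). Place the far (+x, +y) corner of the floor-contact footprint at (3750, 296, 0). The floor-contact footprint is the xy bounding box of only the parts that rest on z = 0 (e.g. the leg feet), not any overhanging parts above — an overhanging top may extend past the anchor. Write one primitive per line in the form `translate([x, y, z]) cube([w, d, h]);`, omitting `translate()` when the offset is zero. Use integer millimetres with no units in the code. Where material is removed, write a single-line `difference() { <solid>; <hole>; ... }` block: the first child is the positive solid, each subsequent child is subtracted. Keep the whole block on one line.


difference() { translate([360, 183, 0]) cube([3390, 113, 2945]); translate([1345, 183, 787]) cube([1247, 113, 1093]); }


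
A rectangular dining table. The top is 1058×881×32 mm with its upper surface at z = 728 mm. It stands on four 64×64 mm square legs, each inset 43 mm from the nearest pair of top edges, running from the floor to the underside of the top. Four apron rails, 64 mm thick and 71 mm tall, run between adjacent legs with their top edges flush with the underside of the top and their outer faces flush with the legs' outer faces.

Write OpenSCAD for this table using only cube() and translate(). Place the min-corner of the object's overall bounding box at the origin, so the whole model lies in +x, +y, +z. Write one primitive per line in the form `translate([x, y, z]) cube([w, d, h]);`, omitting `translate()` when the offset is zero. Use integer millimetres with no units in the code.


translate([0, 0, 696]) cube([1058, 881, 32]);
translate([43, 43, 0]) cube([64, 64, 696]);
translate([951, 43, 0]) cube([64, 64, 696]);
translate([43, 774, 0]) cube([64, 64, 696]);
translate([951, 774, 0]) cube([64, 64, 696]);
translate([107, 43, 625]) cube([844, 64, 71]);
translate([107, 774, 625]) cube([844, 64, 71]);
translate([43, 107, 625]) cube([64, 667, 71]);
translate([951, 107, 625]) cube([64, 667, 71]);


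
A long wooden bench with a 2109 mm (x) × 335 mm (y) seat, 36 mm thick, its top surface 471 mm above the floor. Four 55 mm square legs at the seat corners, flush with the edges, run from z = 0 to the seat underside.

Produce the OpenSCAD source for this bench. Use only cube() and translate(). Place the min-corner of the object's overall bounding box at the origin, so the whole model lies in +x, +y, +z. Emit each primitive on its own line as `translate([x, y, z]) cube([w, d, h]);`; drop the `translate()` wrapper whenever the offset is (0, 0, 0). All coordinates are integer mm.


// leg_h = 471 − 36 = 435
translate([0, 0, 435]) cube([2109, 335, 36]);
cube([55, 55, 435]);
translate([0, 280, 0]) cube([55, 55, 435]);
translate([2054, 0, 0]) cube([55, 55, 435]);
translate([2054, 280, 0]) cube([55, 55, 435]);


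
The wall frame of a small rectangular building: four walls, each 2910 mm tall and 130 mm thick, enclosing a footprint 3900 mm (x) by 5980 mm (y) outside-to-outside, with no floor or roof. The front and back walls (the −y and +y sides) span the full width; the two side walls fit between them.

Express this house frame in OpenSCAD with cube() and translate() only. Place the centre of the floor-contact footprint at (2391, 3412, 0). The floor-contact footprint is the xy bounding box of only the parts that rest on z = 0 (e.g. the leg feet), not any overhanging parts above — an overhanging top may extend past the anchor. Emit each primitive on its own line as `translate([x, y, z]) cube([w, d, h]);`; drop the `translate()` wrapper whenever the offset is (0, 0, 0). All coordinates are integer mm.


translate([441, 422, 0]) cube([3900, 130, 2910]);
translate([441, 6272, 0]) cube([3900, 130, 2910]);
translate([441, 552, 0]) cube([130, 5720, 2910]);
translate([4211, 552, 0]) cube([130, 5720, 2910]);


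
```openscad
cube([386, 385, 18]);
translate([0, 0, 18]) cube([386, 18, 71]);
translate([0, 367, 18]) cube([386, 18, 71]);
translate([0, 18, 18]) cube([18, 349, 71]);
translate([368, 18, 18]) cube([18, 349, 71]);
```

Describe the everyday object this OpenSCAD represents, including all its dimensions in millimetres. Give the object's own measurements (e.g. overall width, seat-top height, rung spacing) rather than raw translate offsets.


An open-topped rectangular box: outside dimensions 386×385×89 mm, with a uniform wall and base thickness of 18 mm. The base is a full 386×385 slab on the floor; four walls sit on top of the base. The front and back walls (the −y and +y sides) span the full width; the two side walls fit between them.


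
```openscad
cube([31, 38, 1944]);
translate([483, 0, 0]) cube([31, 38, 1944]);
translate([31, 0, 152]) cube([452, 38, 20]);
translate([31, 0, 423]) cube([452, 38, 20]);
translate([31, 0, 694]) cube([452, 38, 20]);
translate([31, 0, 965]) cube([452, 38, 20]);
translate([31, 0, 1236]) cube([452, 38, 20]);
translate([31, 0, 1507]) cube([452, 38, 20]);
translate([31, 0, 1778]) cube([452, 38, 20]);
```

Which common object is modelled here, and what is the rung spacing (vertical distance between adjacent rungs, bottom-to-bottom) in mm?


A ladder. The rung spacing is 271 mm.

Two tall 31×38 posts with 7 short bars between them — a ladder. Adjacent rungs sit at z = 152 and z = 423, so the spacing is 423 − 152 = 271 mm.


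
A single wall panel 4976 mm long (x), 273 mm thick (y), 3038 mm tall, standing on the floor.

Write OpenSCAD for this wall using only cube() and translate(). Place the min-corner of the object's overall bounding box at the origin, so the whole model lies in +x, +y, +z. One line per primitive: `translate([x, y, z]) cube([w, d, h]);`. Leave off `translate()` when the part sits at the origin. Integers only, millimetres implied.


cube([4976, 273, 3038]);


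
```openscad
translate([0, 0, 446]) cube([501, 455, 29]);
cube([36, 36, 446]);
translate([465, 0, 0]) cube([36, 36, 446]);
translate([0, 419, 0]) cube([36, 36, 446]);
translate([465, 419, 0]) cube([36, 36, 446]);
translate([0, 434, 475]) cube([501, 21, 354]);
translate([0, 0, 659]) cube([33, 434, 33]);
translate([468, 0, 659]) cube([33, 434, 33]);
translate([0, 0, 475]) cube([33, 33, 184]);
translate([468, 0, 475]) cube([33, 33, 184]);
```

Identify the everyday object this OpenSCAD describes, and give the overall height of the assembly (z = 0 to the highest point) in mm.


A chair. The overall height is 829 mm.

A slab on four corner posts with a tall panel at the back — a chair. The seat slab sits at z = 446 with thickness 29, and the 354 mm backrest starts at the seat top, so the overall height is 446 + 29 + 354 = 829 mm.


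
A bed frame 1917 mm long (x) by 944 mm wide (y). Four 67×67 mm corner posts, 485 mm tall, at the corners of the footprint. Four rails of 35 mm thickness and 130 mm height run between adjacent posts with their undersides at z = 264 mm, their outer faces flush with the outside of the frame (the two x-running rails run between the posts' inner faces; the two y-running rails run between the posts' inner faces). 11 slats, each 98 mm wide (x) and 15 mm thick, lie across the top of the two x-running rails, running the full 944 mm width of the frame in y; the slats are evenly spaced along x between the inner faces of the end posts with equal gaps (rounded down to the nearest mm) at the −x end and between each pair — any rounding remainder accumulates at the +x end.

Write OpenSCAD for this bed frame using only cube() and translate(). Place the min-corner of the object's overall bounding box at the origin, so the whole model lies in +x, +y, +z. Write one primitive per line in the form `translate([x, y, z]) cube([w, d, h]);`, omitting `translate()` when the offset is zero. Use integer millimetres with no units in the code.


cube([67, 67, 485]);
translate([0, 877, 0]) cube([67, 67, 485]);
translate([1850, 0, 0]) cube([67, 67, 485]);
translate([1850, 877, 0]) cube([67, 67, 485]);
translate([67, 0, 264]) cube([1783, 35, 130]);
translate([67, 909, 264]) cube([1783, 35, 130]);
translate([0, 67, 264]) cube([35, 810, 130]);
translate([1882, 67, 264]) cube([35, 810, 130]);
translate([125, 0, 394]) cube([98, 944, 15]);
translate([281, 0, 394]) cube([98, 944, 15]);
translate([437, 0, 394]) cube([98, 944, 15]);
translate([593, 0, 394]) cube([98, 944, 15]);
translate([749, 0, 394]) cube([98, 944, 15]);
translate([905, 0, 394]) cube([98, 944, 15]);
translate([1061, 0, 394]) cube([98, 944, 15]);
translate([1217, 0, 394]) cube([98, 944, 15]);
translate([1373, 0, 394]) cube([98, 944, 15]);
translate([1529, 0, 394]) cube([98, 944, 15]);
translate([1685, 0, 394]) cube([98, 944, 15]);


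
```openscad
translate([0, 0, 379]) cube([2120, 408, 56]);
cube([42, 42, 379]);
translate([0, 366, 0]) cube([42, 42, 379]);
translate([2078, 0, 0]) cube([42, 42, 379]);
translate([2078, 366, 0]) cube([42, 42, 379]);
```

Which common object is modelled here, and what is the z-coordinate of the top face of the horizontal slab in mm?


A bench. The seat-top height is 435 mm.

A long slab on four corner posts — a bench. The slab sits at z = 379 with thickness 56, so the top is 379 + 56 = 435 mm.


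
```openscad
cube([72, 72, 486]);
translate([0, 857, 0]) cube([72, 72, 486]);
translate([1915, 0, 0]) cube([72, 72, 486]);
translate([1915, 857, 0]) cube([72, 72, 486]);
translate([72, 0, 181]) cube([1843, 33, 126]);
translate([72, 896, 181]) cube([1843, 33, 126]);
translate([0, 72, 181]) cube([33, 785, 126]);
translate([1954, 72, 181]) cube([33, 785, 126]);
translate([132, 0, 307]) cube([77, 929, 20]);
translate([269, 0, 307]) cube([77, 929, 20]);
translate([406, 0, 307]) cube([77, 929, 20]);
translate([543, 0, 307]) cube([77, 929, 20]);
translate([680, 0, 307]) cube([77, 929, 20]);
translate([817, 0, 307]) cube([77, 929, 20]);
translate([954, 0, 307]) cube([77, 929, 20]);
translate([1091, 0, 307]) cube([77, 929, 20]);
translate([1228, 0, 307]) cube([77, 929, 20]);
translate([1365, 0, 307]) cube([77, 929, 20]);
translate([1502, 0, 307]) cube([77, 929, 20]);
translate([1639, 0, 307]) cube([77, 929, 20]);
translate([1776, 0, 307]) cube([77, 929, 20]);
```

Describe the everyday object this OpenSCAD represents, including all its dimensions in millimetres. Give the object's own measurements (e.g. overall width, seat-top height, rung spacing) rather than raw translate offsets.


A bed frame 1987 mm long (x) by 929 mm wide (y). Four 72×72 mm corner posts, 486 mm tall, at the corners of the footprint. Four rails of 33 mm thickness and 126 mm height run between adjacent posts with their undersides at z = 181 mm, their outer faces flush with the outside of the frame (the two x-running rails run between the posts' inner faces; the two y-running rails run between the posts' inner faces). 13 slats, each 77 mm wide (x) and 20 mm thick, lie across the top of the two x-running rails, running the full 929 mm width of the frame in y; along x they sit between the end posts with a 60 mm gap after the −x posts and between neighbouring slats, leaving 62 mm before the +x posts.


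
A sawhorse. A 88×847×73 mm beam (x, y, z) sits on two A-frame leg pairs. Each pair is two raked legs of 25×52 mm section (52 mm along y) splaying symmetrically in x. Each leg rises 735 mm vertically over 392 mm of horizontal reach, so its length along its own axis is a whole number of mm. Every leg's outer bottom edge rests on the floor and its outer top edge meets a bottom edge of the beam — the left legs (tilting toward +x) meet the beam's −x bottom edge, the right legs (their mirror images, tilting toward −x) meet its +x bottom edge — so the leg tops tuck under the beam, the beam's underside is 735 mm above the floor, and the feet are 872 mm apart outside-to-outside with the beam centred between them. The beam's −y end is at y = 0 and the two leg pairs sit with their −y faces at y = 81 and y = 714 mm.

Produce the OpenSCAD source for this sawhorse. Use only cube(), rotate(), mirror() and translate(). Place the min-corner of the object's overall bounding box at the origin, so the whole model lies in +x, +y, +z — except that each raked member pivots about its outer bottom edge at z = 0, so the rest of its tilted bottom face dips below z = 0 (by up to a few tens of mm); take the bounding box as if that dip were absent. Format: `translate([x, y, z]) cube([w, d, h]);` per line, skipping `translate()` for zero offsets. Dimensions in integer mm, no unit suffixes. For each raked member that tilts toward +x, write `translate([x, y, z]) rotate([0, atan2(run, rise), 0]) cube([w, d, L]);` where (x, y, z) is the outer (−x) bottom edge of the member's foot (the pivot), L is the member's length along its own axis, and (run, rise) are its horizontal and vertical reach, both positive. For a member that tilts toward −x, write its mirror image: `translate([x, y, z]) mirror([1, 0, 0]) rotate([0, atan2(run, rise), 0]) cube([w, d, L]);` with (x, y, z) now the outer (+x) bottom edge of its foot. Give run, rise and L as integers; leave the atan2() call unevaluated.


// leg length = √(392² + 735²) = 833
// right-leg outer foot x = 2·392 + 88 = 872
// beam min-corner = (392, 0, 735)
translate([392, 0, 735]) cube([88, 847, 73]);
translate([0, 81, 0]) rotate([0, atan2(392, 735), 0]) cube([25, 52, 833]);
translate([872, 81, 0]) mirror([1, 0, 0]) rotate([0, atan2(392, 735), 0]) cube([25, 52, 833]);
translate([0, 714, 0]) rotate([0, atan2(392, 735), 0]) cube([25, 52, 833]);
translate([872, 714, 0]) mirror([1, 0, 0]) rotate([0, atan2(392, 735), 0]) cube([25, 52, 833]);


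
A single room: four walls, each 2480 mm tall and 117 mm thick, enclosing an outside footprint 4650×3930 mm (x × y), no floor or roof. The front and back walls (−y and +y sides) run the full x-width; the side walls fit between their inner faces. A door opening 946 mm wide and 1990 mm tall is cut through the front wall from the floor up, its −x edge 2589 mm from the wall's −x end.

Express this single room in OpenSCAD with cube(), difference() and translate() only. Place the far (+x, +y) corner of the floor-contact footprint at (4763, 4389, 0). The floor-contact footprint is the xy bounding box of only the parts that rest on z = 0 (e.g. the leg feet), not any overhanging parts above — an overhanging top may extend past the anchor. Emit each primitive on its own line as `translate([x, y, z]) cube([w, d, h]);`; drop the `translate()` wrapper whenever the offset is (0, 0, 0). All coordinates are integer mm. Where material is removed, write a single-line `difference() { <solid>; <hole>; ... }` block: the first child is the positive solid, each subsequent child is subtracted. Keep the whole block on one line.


difference() { translate([113, 459, 0]) cube([4650, 117, 2480]); translate([2702, 459, 0]) cube([946, 117, 1990]); }
translate([113, 4272, 0]) cube([4650, 117, 2480]);
translate([113, 576, 0]) cube([117, 3696, 2480]);
translate([4646, 576, 0]) cube([117, 3696, 2480]);


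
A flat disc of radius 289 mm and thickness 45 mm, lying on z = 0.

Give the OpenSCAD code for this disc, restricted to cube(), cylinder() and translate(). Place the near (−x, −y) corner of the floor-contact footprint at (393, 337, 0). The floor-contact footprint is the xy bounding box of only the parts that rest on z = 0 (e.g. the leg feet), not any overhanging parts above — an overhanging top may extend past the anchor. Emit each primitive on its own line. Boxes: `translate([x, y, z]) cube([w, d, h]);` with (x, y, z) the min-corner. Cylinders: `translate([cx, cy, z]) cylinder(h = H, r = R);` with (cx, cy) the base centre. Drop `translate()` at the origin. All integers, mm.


translate([682, 626, 0]) cylinder(h = 45, r = 289);


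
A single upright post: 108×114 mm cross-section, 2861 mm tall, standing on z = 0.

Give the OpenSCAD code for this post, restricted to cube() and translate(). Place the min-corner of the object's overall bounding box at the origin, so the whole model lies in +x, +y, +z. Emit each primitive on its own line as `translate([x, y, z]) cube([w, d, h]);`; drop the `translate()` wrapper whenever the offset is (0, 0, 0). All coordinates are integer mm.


cube([108, 114, 2861]);


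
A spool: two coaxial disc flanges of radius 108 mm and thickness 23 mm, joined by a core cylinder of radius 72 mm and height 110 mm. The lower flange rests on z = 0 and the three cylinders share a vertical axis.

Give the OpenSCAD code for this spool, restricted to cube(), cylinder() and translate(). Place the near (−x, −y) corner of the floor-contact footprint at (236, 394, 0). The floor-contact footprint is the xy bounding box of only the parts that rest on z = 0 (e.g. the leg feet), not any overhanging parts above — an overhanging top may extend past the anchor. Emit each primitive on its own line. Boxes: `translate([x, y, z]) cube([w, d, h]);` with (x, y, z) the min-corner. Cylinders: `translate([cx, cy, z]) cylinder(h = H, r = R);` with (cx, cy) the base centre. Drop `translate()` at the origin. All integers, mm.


translate([344, 502, 0]) cylinder(h = 23, r = 108);
translate([344, 502, 23]) cylinder(h = 110, r = 72);
translate([344, 502, 133]) cylinder(h = 23, r = 108);


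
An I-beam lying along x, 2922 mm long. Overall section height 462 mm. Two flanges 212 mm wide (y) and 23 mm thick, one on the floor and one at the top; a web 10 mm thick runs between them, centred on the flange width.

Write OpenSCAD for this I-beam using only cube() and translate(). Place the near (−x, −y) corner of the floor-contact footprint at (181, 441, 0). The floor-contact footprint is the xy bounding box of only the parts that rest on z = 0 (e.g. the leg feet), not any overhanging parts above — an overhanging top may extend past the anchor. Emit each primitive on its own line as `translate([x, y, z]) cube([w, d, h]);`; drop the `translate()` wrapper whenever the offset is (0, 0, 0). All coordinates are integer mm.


translate([181, 441, 0]) cube([2922, 212, 23]);
translate([181, 542, 23]) cube([2922, 10, 416]);
translate([181, 441, 439]) cube([2922, 212, 23]);


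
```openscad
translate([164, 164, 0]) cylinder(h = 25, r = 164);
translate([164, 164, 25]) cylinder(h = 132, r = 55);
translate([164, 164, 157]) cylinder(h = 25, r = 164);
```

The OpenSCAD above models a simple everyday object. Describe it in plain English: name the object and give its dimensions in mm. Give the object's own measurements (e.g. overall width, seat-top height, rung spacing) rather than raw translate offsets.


A spool: two coaxial disc flanges of radius 164 mm and thickness 25 mm, joined by a core cylinder of radius 55 mm and height 132 mm. The lower flange rests on z = 0 and the three cylinders share a vertical axis.


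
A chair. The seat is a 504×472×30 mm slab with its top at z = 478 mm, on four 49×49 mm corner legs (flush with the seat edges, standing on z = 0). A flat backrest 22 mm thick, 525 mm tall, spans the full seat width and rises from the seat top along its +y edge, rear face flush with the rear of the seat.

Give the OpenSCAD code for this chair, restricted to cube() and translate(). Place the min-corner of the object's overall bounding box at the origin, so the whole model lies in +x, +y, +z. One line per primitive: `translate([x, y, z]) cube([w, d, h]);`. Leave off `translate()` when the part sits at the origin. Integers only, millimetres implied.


translate([0, 0, 448]) cube([504, 472, 30]);
cube([49, 49, 448]);
translate([455, 0, 0]) cube([49, 49, 448]);
translate([0, 423, 0]) cube([49, 49, 448]);
translate([455, 423, 0]) cube([49, 49, 448]);
translate([0, 450, 478]) cube([504, 22, 525]);
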